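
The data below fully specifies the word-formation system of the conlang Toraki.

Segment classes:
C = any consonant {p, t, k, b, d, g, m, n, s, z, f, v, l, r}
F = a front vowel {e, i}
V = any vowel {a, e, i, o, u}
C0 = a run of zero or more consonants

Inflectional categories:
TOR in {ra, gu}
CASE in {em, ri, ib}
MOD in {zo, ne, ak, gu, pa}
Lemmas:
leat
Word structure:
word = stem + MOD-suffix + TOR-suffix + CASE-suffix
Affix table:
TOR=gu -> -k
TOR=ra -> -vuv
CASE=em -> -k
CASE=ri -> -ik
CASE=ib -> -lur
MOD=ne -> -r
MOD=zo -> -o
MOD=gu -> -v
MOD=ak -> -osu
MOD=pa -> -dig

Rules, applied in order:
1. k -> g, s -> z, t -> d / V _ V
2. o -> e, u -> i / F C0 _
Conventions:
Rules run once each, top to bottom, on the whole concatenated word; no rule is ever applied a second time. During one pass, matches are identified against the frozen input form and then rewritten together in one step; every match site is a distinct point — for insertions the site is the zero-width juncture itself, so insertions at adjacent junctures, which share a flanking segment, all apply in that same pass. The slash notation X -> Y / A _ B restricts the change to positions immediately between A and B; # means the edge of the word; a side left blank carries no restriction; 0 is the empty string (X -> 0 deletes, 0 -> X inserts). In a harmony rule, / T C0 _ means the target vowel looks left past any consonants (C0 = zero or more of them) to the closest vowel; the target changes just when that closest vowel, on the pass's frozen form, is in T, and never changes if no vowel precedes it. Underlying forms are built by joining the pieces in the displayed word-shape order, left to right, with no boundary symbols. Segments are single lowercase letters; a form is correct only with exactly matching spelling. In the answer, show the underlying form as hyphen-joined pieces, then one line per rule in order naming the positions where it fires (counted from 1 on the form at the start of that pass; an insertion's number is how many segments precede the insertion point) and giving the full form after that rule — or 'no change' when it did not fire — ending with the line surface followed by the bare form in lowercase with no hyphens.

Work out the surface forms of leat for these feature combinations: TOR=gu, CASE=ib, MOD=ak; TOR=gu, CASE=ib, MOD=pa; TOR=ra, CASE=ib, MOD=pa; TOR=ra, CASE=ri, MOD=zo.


cell TOR=gu, CASE=ib, MOD=ak:
underlying: leat-osu-k-lur
1. k -> g, s -> z, t -> d / V _ V: fires at position(s) 4, 6: leadozuklur
2. o -> e, u -> i / F C0 _: no change
surface: leadozuklur

cell TOR=gu, CASE=ib, MOD=pa:
underlying: leat-dig-k-lur
1. k -> g, s -> z, t -> d / V _ V: no change
2. o -> e, u -> i / F C0 _: fires at position(s) 10: leatdigklir
surface: leatdigklir

cell TOR=ra, CASE=ib, MOD=pa:
underlying: leat-dig-vuv-lur
1. k -> g, s -> z, t -> d / V _ V: no change
2. o -> e, u -> i / F C0 _: fires at position(s) 9: leatdigvivlur
surface: leatdigvivlur

cell TOR=ra, CASE=ri, MOD=zo:
underlying: leat-o-vuv-ik
1. k -> g, s -> z, t -> d / V _ V: fires at position(s) 4: leadovuvik
2. o -> e, u -> i / F C0 _: no change
surface: leadovuvik


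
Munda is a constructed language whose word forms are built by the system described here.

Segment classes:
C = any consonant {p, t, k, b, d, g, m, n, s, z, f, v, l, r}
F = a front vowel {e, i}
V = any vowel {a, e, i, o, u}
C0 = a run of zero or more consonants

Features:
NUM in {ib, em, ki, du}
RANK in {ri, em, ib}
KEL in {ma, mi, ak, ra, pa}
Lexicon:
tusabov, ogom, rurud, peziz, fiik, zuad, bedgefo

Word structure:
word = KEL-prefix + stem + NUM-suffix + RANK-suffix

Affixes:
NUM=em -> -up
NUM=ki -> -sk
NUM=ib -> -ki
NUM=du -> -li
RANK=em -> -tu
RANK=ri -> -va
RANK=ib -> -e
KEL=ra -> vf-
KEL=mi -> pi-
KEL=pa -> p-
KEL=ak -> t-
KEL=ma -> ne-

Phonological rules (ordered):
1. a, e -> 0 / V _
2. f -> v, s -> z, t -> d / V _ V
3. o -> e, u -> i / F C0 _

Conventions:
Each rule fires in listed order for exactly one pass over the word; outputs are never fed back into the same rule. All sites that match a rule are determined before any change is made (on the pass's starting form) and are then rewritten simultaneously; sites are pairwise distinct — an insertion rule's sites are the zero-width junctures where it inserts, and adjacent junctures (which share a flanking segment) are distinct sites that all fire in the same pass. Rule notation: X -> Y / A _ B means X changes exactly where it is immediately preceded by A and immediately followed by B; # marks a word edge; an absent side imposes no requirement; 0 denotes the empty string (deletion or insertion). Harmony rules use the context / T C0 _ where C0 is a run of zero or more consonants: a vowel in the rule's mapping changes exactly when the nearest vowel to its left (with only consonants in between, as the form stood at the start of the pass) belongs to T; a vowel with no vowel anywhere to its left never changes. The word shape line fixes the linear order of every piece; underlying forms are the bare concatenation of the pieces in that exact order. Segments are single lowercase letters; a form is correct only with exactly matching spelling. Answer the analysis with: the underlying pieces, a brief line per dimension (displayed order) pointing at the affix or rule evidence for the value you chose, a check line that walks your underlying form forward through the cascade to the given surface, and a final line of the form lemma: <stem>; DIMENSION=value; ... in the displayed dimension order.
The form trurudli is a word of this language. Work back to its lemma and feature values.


underlying: t-rurud-li-e
NUM=du - signalled by the affix -li
RANK=ib - signalled by the affix -e
KEL=ak - signalled by the affix t-
check: trurudlie -> trurudli -> trurudli -> trurudli
lemma: rurud; NUM=du; RANK=ib; KEL=ak


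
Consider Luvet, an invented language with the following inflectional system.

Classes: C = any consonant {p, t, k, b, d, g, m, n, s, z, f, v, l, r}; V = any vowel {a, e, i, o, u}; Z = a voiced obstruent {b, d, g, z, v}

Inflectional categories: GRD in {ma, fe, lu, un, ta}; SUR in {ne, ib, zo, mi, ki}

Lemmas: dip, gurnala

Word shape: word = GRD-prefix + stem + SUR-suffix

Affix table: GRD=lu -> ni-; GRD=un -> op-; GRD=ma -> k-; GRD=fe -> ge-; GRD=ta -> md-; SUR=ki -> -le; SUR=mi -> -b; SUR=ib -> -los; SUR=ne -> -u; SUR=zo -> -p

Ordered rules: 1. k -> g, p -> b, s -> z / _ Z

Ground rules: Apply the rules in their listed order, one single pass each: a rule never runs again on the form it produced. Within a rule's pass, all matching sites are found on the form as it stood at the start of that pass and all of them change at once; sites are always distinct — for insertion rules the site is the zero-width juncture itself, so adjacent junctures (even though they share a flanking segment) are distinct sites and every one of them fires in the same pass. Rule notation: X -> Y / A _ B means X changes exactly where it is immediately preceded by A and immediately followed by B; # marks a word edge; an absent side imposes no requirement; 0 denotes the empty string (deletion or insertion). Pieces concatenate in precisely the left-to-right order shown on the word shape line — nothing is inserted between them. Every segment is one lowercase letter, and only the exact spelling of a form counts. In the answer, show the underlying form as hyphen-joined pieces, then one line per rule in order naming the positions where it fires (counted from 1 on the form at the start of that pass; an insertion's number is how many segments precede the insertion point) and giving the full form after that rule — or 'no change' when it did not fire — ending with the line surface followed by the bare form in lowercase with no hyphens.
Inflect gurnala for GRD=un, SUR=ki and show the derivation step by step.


underlying: op-gurnala-le
1. k -> g, p -> b, s -> z / _ Z: fires at position(s) 2: obgurnalale
surface: obgurnalale


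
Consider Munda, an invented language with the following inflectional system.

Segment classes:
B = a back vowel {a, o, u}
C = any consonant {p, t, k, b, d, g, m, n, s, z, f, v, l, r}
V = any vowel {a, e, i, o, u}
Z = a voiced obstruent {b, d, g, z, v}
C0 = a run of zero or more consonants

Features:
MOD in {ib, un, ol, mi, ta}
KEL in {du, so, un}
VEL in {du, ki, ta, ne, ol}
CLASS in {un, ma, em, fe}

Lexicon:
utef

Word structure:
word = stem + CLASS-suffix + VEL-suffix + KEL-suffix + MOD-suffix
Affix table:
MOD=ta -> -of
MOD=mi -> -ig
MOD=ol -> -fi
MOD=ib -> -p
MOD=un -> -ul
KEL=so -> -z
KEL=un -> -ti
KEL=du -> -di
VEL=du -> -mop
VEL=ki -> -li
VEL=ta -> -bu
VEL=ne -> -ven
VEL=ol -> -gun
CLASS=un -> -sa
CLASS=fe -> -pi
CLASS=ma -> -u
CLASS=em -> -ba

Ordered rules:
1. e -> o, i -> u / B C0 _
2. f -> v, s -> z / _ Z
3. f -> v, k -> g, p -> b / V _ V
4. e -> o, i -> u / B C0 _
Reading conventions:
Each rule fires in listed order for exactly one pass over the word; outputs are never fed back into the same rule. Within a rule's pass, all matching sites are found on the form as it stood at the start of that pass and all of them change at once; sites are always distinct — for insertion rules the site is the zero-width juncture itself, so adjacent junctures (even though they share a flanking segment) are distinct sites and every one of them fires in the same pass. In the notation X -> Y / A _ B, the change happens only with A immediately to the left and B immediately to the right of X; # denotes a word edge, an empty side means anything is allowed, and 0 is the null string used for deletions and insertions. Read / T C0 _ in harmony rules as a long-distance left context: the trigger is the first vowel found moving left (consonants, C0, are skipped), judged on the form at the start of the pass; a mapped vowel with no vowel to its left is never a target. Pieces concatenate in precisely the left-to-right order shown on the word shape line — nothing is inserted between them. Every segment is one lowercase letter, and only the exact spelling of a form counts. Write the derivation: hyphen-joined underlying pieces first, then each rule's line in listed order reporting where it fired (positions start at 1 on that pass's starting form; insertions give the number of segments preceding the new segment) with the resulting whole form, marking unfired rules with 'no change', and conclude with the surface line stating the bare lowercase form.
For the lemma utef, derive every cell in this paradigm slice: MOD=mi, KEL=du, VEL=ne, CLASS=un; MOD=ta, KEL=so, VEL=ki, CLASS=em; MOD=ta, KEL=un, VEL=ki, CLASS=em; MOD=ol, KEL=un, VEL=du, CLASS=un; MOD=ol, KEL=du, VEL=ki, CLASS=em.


cell MOD=mi, KEL=du, VEL=ne, CLASS=un:
underlying: utef-sa-ven-di-ig
1. e -> o, i -> u / B C0 _: fires at position(s) 3, 8: utofsavondiig
2. f -> v, s -> z / _ Z: no change
3. f -> v, k -> g, p -> b / V _ V: no change
4. e -> o, i -> u / B C0 _: fires at position(s) 11: utofsavonduig
surface: utofsavonduig

cell MOD=ta, KEL=so, VEL=ki, CLASS=em:
underlying: utef-ba-li-z-of
1. e -> o, i -> u / B C0 _: fires at position(s) 3, 8: utofbaluzof
2. f -> v, s -> z / _ Z: fires at position(s) 4: utovbaluzof
3. f -> v, k -> g, p -> b / V _ V: no change
4. e -> o, i -> u / B C0 _: no change
surface: utovbaluzof

cell MOD=ta, KEL=un, VEL=ki, CLASS=em:
underlying: utef-ba-li-ti-of
1. e -> o, i -> u / B C0 _: fires at position(s) 3, 8: utofbalutiof
2. f -> v, s -> z / _ Z: fires at position(s) 4: utovbalutiof
3. f -> v, k -> g, p -> b / V _ V: no change
4. e -> o, i -> u / B C0 _: fires at position(s) 10: utovbalutuof
surface: utovbalutuof

cell MOD=ol, KEL=un, VEL=du, CLASS=un:
underlying: utef-sa-mop-ti-fi
1. e -> o, i -> u / B C0 _: fires at position(s) 3, 11: utofsamoptufi
2. f -> v, s -> z / _ Z: no change
3. f -> v, k -> g, p -> b / V _ V: fires at position(s) 12: utofsamoptuvi
4. e -> o, i -> u / B C0 _: fires at position(s) 13: utofsamoptuvu
surface: utofsamoptuvu

cell MOD=ol, KEL=du, VEL=ki, CLASS=em:
underlying: utef-ba-li-di-fi
1. e -> o, i -> u / B C0 _: fires at position(s) 3, 8: utofbaludifi
2. f -> v, s -> z / _ Z: fires at position(s) 4: utovbaludifi
3. f -> v, k -> g, p -> b / V _ V: fires at position(s) 11: utovbaludivi
4. e -> o, i -> u / B C0 _: fires at position(s) 10: utovbaluduvi
surface: utovbaluduvi


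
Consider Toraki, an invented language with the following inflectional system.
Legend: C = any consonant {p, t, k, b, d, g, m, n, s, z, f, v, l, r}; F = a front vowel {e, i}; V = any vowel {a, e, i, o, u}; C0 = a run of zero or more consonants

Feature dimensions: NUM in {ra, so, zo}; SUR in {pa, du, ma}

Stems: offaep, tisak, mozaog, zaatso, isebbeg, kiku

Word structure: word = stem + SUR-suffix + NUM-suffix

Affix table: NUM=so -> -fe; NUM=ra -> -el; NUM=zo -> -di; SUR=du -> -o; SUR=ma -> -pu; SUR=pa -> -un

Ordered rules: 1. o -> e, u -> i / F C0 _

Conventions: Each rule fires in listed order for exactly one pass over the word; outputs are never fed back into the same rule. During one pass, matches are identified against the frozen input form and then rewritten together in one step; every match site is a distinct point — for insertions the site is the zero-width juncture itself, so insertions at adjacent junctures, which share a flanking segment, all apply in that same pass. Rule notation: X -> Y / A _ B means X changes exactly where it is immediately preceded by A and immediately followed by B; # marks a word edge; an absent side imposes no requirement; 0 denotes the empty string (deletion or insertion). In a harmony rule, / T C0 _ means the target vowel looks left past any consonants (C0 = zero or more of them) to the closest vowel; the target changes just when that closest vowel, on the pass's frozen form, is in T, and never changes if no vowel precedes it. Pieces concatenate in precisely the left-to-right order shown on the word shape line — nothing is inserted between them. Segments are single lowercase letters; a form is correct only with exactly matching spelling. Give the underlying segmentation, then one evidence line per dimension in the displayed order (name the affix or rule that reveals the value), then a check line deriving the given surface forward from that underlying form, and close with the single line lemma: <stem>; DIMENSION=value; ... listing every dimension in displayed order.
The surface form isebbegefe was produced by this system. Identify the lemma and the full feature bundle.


underlying: isebbeg-o-fe
NUM=so - signalled by the affix -fe
SUR=du - signalled by the affix -o
check: isebbegofe -> isebbegefe
lemma: isebbeg; NUM=so; SUR=du


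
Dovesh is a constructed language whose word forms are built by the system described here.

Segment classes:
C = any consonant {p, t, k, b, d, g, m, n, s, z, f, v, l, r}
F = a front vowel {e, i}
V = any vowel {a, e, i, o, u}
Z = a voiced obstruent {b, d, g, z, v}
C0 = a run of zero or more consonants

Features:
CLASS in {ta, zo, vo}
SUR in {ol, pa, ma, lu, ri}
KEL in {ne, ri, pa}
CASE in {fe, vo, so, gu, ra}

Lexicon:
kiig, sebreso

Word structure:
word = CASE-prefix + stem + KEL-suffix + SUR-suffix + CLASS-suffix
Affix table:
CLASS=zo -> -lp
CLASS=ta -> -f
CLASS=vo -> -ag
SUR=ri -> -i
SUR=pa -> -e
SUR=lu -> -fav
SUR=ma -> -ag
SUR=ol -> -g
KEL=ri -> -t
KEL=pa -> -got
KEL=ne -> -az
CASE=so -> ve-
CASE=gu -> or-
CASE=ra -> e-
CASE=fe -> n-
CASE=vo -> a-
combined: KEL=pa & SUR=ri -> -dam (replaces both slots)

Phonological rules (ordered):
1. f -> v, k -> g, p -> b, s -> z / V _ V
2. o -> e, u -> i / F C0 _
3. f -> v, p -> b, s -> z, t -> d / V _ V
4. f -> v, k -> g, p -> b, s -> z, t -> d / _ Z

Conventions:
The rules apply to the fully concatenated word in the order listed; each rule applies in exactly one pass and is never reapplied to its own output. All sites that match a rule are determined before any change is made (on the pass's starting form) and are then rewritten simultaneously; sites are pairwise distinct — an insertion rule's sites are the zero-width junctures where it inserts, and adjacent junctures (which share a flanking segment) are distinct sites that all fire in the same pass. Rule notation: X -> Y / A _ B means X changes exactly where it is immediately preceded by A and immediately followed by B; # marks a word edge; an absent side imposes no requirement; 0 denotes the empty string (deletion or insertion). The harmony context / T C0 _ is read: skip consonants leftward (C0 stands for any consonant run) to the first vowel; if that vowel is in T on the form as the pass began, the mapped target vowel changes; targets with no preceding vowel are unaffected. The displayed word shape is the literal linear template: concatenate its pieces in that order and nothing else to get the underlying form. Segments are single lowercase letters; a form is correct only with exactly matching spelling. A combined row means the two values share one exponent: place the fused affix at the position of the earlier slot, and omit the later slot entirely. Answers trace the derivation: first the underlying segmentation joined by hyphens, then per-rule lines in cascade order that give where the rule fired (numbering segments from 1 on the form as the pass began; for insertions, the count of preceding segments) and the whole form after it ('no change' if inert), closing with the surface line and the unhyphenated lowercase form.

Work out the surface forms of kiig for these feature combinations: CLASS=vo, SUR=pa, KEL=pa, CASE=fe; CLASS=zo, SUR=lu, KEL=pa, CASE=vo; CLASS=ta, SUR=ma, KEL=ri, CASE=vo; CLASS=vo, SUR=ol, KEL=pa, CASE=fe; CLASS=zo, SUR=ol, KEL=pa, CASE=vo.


cell CLASS=vo, SUR=pa, KEL=pa, CASE=fe:
underlying: n-kiig-got-e-ag
1. f -> v, k -> g, p -> b, s -> z / V _ V: no change
2. o -> e, u -> i / F C0 _: fires at position(s) 7: nkiiggeteag
3. f -> v, p -> b, s -> z, t -> d / V _ V: fires at position(s) 8: nkiiggedeag
4. f -> v, k -> g, p -> b, s -> z, t -> d / _ Z: no change
surface: nkiiggedeag

cell CLASS=zo, SUR=lu, KEL=pa, CASE=vo:
underlying: a-kiig-got-fav-lp
1. f -> v, k -> g, p -> b, s -> z / V _ V: fires at position(s) 2: agiiggotfavlp
2. o -> e, u -> i / F C0 _: fires at position(s) 7: agiiggetfavlp
3. f -> v, p -> b, s -> z, t -> d / V _ V: no change
4. f -> v, k -> g, p -> b, s -> z, t -> d / _ Z: no change
surface: agiiggetfavlp

cell CLASS=ta, SUR=ma, KEL=ri, CASE=vo:
underlying: a-kiig-t-ag-f
1. f -> v, k -> g, p -> b, s -> z / V _ V: fires at position(s) 2: agiigtagf
2. o -> e, u -> i / F C0 _: no change
3. f -> v, p -> b, s -> z, t -> d / V _ V: no change
4. f -> v, k -> g, p -> b, s -> z, t -> d / _ Z: no change
surface: agiigtagf

cell CLASS=vo, SUR=ol, KEL=pa, CASE=fe:
underlying: n-kiig-got-g-ag
1. f -> v, k -> g, p -> b, s -> z / V _ V: no change
2. o -> e, u -> i / F C0 _: fires at position(s) 7: nkiiggetgag
3. f -> v, p -> b, s -> z, t -> d / V _ V: no change
4. f -> v, k -> g, p -> b, s -> z, t -> d / _ Z: fires at position(s) 8: nkiiggedgag
surface: nkiiggedgag

cell CLASS=zo, SUR=ol, KEL=pa, CASE=vo:
underlying: a-kiig-got-g-lp
1. f -> v, k -> g, p -> b, s -> z / V _ V: fires at position(s) 2: agiiggotglp
2. o -> e, u -> i / F C0 _: fires at position(s) 7: agiiggetglp
3. f -> v, p -> b, s -> z, t -> d / V _ V: no change
4. f -> v, k -> g, p -> b, s -> z, t -> d / _ Z: fires at position(s) 8: agiiggedglp
surface: agiiggedglp


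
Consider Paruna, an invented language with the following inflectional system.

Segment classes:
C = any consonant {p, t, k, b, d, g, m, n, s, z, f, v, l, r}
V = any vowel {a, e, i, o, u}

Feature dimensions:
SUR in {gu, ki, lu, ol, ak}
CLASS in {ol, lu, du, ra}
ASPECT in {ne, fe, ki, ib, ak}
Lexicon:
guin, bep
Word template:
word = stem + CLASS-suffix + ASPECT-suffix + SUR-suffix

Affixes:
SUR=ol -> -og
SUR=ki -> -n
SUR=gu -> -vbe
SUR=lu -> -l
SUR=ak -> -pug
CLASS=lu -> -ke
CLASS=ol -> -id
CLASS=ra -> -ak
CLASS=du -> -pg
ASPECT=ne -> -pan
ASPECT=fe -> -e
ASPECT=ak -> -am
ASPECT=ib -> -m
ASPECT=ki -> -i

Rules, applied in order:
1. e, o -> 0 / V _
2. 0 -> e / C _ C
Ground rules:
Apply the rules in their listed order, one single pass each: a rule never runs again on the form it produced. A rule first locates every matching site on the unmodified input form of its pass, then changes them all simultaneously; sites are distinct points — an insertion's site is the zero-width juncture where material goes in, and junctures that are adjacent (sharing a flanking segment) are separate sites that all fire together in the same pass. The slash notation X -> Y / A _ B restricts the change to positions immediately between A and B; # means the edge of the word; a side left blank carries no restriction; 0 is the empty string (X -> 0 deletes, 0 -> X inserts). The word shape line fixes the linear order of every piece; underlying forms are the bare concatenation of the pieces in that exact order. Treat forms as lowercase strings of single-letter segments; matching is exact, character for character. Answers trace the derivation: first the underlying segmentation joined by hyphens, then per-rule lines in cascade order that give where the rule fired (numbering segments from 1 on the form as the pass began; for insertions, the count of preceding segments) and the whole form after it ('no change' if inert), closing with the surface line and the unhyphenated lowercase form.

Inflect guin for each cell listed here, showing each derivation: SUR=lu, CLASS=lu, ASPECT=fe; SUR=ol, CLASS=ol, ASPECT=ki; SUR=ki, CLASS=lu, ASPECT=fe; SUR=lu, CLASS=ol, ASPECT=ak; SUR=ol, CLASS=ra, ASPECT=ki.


cell SUR=lu, CLASS=lu, ASPECT=fe:
underlying: guin-ke-e-l
1. e, o -> 0 / V _: fires at position(s) 7: guinkel
2. 0 -> e / C _ C: inserts after position(s) 4: guinekel
surface: guinekel

cell SUR=ol, CLASS=ol, ASPECT=ki:
underlying: guin-id-i-og
1. e, o -> 0 / V _: fires at position(s) 8: guinidig
2. 0 -> e / C _ C: no change
surface: guinidig

cell SUR=ki, CLASS=lu, ASPECT=fe:
underlying: guin-ke-e-n
1. e, o -> 0 / V _: fires at position(s) 7: guinken
2. 0 -> e / C _ C: inserts after position(s) 4: guineken
surface: guineken

cell SUR=lu, CLASS=ol, ASPECT=ak:
underlying: guin-id-am-l
1. e, o -> 0 / V _: no change
2. 0 -> e / C _ C: inserts after position(s) 8: guinidamel
surface: guinidamel

cell SUR=ol, CLASS=ra, ASPECT=ki:
underlying: guin-ak-i-og
1. e, o -> 0 / V _: fires at position(s) 8: guinakig
2. 0 -> e / C _ C: no change
surface: guinakig


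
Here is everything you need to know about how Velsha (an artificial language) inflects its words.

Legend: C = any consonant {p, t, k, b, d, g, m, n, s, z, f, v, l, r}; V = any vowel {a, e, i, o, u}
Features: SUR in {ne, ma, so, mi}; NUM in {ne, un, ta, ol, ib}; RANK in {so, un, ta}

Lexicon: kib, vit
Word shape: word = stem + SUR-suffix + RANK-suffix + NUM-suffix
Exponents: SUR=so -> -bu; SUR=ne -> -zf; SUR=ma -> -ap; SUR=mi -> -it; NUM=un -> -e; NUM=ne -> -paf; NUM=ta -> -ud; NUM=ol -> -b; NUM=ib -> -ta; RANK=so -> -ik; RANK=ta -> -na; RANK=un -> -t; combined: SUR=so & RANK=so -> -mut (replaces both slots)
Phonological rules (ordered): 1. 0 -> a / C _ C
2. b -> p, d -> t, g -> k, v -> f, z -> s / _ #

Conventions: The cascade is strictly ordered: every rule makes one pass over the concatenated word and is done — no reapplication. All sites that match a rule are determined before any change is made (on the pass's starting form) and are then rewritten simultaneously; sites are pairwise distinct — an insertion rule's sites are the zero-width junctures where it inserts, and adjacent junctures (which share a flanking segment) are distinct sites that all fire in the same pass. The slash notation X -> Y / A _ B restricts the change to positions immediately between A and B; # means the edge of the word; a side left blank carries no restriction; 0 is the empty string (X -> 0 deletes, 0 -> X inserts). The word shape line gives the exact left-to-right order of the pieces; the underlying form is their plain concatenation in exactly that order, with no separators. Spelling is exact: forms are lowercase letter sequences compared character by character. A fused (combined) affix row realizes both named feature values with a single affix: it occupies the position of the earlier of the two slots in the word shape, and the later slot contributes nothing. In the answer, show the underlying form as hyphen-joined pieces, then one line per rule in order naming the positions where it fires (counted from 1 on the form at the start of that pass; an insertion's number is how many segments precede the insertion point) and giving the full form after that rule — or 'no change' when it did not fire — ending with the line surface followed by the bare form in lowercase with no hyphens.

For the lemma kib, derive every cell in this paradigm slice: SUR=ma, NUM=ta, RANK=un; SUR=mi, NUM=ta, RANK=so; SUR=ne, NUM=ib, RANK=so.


cell SUR=ma, NUM=ta, RANK=un:
underlying: kib-ap-t-ud
1. 0 -> a / C _ C: inserts after position(s) 5: kibapatud
2. b -> p, d -> t, g -> k, v -> f, z -> s / _ #: fires at position(s) 9: kibapatut
surface: kibapatut

cell SUR=mi, NUM=ta, RANK=so:
underlying: kib-it-ik-ud
1. 0 -> a / C _ C: no change
2. b -> p, d -> t, g -> k, v -> f, z -> s / _ #: fires at position(s) 9: kibitikut
surface: kibitikut

cell SUR=ne, NUM=ib, RANK=so:
underlying: kib-zf-ik-ta
1. 0 -> a / C _ C: inserts after position(s) 3, 4, 7: kibazafikata
2. b -> p, d -> t, g -> k, v -> f, z -> s / _ #: no change
surface: kibazafikata


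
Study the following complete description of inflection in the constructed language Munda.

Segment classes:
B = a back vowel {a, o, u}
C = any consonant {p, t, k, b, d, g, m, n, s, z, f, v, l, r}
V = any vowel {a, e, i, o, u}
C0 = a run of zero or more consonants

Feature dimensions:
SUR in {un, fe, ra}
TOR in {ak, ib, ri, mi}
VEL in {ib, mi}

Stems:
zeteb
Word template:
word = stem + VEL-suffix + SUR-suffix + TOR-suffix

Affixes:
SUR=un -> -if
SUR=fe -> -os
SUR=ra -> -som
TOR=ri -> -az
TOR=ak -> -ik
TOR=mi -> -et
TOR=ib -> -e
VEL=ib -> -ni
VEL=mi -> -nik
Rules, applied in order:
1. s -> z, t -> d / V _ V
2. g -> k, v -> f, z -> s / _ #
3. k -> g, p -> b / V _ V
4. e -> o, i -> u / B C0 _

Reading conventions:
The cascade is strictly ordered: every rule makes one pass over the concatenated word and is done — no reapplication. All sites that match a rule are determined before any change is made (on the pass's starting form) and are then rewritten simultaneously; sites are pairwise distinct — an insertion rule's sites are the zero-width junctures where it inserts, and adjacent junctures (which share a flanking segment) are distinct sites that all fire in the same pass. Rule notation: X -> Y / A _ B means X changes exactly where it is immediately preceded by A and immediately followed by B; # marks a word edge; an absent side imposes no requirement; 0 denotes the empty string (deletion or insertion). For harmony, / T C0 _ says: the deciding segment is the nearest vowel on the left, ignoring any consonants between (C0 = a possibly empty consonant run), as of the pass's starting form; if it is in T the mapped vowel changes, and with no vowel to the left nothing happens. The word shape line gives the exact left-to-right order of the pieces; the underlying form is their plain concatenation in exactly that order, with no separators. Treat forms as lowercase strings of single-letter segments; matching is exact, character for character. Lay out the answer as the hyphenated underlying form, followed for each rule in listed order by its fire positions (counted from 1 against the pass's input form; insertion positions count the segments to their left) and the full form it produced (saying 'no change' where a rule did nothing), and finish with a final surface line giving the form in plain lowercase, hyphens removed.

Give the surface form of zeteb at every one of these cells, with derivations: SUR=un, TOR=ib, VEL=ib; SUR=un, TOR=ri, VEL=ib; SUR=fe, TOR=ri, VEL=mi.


cell SUR=un, TOR=ib, VEL=ib:
underlying: zeteb-ni-if-e
1. s -> z, t -> d / V _ V: fires at position(s) 3: zedebniife
2. g -> k, v -> f, z -> s / _ #: no change
3. k -> g, p -> b / V _ V: no change
4. e -> o, i -> u / B C0 _: no change
surface: zedebniife

cell SUR=un, TOR=ri, VEL=ib:
underlying: zeteb-ni-if-az
1. s -> z, t -> d / V _ V: fires at position(s) 3: zedebniifaz
2. g -> k, v -> f, z -> s / _ #: fires at position(s) 11: zedebniifas
3. k -> g, p -> b / V _ V: no change
4. e -> o, i -> u / B C0 _: no change
surface: zedebniifas

cell SUR=fe, TOR=ri, VEL=mi:
underlying: zeteb-nik-os-az
1. s -> z, t -> d / V _ V: fires at position(s) 3, 10: zedebnikozaz
2. g -> k, v -> f, z -> s / _ #: fires at position(s) 12: zedebnikozas
3. k -> g, p -> b / V _ V: fires at position(s) 8: zedebnigozas
4. e -> o, i -> u / B C0 _: no change
surface: zedebnigozas


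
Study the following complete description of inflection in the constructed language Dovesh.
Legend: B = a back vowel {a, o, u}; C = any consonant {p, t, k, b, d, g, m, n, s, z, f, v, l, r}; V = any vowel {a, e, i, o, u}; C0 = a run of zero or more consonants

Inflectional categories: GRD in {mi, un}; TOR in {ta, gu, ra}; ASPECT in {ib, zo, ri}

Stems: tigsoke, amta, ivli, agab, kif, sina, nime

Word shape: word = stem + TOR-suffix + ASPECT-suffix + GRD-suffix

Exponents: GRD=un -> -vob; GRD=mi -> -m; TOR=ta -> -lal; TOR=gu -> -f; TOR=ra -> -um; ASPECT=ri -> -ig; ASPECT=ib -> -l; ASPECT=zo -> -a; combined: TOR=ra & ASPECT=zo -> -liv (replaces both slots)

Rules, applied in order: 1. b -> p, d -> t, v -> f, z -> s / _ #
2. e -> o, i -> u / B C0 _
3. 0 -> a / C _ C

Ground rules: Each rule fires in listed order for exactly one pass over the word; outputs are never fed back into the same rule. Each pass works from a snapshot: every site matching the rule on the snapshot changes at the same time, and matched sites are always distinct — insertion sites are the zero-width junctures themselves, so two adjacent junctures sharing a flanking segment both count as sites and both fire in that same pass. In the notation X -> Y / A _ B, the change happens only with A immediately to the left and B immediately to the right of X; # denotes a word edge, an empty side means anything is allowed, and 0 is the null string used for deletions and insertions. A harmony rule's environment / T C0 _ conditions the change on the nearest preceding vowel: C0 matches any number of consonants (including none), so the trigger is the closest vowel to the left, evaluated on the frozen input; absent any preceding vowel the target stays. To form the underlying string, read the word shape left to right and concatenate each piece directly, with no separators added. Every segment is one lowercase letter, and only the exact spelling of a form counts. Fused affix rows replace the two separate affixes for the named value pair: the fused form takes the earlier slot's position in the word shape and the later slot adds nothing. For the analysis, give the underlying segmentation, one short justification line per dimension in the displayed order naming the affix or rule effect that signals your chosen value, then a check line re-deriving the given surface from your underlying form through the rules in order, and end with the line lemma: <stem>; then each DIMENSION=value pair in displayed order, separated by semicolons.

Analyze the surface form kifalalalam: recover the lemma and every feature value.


underlying: kif-lal-l-m
GRD=mi - signalled by the affix -m
TOR=ta - signalled by the affix -lal
ASPECT=ib - signalled by the affix -l
check: kiflallm -> kiflallm -> kiflallm -> kifalalalam
lemma: kif; GRD=mi; TOR=ta; ASPECT=ib


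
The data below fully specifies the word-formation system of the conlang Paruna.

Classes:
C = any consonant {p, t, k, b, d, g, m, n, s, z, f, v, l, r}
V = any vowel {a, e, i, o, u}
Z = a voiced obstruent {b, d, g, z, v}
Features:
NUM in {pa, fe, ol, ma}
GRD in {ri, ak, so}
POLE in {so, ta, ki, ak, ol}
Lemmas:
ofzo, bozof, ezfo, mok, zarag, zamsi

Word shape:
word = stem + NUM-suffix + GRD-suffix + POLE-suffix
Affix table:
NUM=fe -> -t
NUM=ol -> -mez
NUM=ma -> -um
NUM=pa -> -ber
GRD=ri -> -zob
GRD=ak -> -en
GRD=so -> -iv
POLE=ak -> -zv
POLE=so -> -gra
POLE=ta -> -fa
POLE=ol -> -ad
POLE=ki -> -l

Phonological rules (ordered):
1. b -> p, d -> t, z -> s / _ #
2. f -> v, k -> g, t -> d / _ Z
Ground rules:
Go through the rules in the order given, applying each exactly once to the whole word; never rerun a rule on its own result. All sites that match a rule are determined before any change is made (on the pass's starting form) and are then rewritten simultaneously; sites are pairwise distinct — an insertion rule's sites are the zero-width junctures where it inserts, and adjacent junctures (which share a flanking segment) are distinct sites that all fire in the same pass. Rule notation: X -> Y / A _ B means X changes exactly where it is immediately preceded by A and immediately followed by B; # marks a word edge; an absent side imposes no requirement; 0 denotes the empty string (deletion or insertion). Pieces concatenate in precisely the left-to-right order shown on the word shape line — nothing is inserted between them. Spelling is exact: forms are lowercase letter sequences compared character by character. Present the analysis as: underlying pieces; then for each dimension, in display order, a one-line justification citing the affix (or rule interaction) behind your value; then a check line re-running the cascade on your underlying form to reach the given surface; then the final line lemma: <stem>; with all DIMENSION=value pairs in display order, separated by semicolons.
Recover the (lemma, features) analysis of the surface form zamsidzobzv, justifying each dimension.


underlying: zamsi-t-zob-zv
NUM=fe - signalled by the affix -t
GRD=ri - signalled by the affix -zob
POLE=ak - signalled by the affix -zv
check: zamsitzobzv -> zamsitzobzv -> zamsidzobzv
lemma: zamsi; NUM=fe; GRD=ri; POLE=ak


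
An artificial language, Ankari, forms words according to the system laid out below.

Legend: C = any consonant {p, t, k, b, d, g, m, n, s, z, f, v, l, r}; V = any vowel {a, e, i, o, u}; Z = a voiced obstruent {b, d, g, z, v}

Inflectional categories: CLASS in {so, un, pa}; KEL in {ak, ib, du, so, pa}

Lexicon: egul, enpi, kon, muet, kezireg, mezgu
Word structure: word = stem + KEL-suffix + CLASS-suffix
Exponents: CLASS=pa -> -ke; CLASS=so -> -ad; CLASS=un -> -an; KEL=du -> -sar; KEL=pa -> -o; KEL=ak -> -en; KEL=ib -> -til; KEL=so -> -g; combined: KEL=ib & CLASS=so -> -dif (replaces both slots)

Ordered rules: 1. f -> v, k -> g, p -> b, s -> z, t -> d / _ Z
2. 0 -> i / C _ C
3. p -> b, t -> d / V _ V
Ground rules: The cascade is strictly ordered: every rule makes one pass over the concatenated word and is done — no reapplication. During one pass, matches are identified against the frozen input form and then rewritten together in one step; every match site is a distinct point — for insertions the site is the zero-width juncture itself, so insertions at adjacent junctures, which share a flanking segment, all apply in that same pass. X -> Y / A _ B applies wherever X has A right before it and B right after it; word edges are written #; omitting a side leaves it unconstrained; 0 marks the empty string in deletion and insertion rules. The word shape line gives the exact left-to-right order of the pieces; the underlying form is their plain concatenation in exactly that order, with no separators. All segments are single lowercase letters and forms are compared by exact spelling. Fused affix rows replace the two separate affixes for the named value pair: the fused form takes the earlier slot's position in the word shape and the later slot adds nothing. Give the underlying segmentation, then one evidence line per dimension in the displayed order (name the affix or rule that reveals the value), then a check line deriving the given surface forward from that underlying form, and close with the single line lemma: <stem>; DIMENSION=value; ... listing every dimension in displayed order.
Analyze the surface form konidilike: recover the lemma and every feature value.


underlying: kon-til-ke
CLASS=pa - signalled by the affix -ke
KEL=ib - signalled by the affix -til
check: kontilke -> kontilke -> konitilike -> konidilike
lemma: kon; CLASS=pa; KEL=ib


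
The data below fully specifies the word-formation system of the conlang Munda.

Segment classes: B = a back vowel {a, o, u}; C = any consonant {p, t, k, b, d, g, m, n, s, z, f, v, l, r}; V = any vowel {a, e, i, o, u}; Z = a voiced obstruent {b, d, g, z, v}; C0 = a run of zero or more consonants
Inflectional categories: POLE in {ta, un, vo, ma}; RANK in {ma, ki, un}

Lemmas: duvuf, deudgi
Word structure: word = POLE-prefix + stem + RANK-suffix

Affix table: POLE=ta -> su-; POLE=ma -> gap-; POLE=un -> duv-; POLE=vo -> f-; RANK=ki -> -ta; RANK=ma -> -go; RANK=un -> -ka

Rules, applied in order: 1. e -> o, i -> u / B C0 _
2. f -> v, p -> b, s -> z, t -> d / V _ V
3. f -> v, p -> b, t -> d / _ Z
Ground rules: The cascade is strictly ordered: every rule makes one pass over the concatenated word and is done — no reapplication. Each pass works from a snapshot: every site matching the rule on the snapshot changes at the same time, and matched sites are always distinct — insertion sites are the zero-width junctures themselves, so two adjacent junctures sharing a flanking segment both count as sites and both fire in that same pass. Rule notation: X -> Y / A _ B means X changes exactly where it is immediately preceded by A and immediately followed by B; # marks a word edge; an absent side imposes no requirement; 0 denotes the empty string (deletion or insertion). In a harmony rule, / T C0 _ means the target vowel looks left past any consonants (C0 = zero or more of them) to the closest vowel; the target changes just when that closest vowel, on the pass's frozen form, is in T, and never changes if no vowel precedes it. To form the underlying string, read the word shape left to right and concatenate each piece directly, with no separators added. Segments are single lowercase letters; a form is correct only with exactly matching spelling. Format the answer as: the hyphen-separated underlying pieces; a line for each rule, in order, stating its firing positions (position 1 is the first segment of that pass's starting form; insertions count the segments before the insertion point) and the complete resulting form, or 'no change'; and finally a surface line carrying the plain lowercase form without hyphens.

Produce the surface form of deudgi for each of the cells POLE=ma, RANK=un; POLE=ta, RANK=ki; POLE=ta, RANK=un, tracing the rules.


cell POLE=ma, RANK=un:
underlying: gap-deudgi-ka
1. e -> o, i -> u / B C0 _: fires at position(s) 5, 9: gapdoudguka
2. f -> v, p -> b, s -> z, t -> d / V _ V: no change
3. f -> v, p -> b, t -> d / _ Z: fires at position(s) 3: gabdoudguka
surface: gabdoudguka

cell POLE=ta, RANK=ki:
underlying: su-deudgi-ta
1. e -> o, i -> u / B C0 _: fires at position(s) 4, 8: sudoudguta
2. f -> v, p -> b, s -> z, t -> d / V _ V: fires at position(s) 9: sudoudguda
3. f -> v, p -> b, t -> d / _ Z: no change
surface: sudoudguda

cell POLE=ta, RANK=un:
underlying: su-deudgi-ka
1. e -> o, i -> u / B C0 _: fires at position(s) 4, 8: sudoudguka
2. f -> v, p -> b, s -> z, t -> d / V _ V: no change
3. f -> v, p -> b, t -> d / _ Z: no change
surface: sudoudguka


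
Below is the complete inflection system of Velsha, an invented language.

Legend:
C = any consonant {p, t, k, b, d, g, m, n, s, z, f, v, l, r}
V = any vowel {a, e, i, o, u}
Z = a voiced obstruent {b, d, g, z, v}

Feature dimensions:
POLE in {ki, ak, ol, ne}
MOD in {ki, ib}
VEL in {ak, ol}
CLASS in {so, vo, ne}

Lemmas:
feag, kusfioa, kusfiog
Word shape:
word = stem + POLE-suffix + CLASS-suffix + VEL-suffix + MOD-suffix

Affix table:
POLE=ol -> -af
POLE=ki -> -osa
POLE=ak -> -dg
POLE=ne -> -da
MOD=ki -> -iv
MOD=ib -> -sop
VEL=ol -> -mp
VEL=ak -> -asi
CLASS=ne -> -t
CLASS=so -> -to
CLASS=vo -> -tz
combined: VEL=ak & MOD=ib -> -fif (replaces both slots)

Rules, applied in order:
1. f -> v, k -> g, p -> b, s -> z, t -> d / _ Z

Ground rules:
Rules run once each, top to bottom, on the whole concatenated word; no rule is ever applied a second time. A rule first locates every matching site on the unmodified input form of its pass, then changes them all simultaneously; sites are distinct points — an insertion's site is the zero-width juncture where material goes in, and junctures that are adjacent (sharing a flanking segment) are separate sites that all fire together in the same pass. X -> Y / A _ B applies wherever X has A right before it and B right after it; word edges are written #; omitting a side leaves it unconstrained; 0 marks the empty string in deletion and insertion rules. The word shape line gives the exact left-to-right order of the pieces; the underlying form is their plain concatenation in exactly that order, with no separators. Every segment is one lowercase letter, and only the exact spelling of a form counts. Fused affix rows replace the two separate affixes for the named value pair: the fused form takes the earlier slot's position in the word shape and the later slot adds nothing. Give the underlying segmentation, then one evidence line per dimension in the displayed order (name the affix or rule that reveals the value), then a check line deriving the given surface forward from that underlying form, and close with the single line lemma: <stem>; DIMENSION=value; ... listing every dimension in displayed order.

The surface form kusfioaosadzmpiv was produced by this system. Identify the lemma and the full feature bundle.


underlying: kusfioa-osa-tz-mp-iv
POLE=ki - signalled by the affix -osa
MOD=ki - signalled by the affix -iv
VEL=ol - signalled by the affix -mp
CLASS=vo - signalled by the affix -tz
check: kusfioaosatzmpiv -> kusfioaosadzmpiv
lemma: kusfioa; POLE=ki; MOD=ki; VEL=ol; CLASS=vo
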